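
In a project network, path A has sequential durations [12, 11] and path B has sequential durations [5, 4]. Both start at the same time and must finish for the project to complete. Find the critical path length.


Path A total = 12 + 11 = 23
Path B total = 5 + 4 = 9
Critical path = longest path = max(23, 9) = 23

23


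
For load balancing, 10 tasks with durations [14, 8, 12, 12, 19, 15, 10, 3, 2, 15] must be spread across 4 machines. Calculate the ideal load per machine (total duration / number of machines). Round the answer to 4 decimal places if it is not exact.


Total processing time = 14 + 8 + 12 + 12 + 19 + 15 + 10 + 3 + 2 + 15 = 110
Number of machines = 4
Ideal balanced load = 110 / 4 = 27.5

27.5


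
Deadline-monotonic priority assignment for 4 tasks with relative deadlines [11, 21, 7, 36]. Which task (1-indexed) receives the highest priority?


Sort tasks by relative deadline (ascending):
  Task 3: deadline = 7
  Task 1: deadline = 11
  Task 2: deadline = 21
  Task 4: deadline = 36
Priority order (highest first): [3, 1, 2, 4]
Highest priority task = 3

3


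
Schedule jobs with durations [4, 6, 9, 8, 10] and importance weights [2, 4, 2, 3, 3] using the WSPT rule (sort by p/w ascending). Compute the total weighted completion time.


Compute p/w ratios and sort ascending (WSPT): [(6, 4), (4, 2), (8, 3), (10, 3), (9, 2)]
Compute weighted completion times:
  Job (p=6,w=4): C=6, w*C=4*6=24
  Job (p=4,w=2): C=10, w*C=2*10=20
  Job (p=8,w=3): C=18, w*C=3*18=54
  Job (p=10,w=3): C=28, w*C=3*28=84
  Job (p=9,w=2): C=37, w*C=2*37=74
Total weighted completion time = 256

256


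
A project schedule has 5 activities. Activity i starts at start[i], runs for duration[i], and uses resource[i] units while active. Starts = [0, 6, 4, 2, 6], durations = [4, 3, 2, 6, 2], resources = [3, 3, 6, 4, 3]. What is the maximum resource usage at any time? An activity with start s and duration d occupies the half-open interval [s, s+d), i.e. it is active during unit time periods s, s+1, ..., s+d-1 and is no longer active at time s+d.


Each activity i is active on [start_i, start_i + duration_i).
Compute total resource usage per time slot:
  t=0: active resources = [3], total = 3
  t=1: active resources = [3], total = 3
  t=2: active resources = [3, 4], total = 7
  t=3: active resources = [3, 4], total = 7
  t=4: active resources = [6, 4], total = 10
  t=5: active resources = [6, 4], total = 10
  t=6: active resources = [3, 4, 3], total = 10
  t=7: active resources = [3, 4, 3], total = 10
  t=8: active resources = [3], total = 3
Peak resource demand = 10

10


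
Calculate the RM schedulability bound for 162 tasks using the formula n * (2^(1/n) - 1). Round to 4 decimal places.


Compute 2^(1/162) = 1.0042878529
Subtract 1: 1.0042878529 - 1 = 0.0042878529
Multiply by n: 162 * 0.0042878529 = 0.6946321698
Round to 4 dp: 0.6946

0.6946


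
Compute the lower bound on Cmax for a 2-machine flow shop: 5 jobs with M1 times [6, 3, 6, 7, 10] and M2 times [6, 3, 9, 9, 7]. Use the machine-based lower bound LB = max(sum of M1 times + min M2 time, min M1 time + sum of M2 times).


LB1 = sum(M1 times) + min(M2 times) = 32 + 3 = 35
LB2 = min(M1 times) + sum(M2 times) = 3 + 34 = 37
Lower bound = max(LB1, LB2) = max(35, 37) = 37

37


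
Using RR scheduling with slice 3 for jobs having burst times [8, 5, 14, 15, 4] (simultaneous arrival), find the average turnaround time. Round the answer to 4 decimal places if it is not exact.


Time quantum = 3
Execution trace:
  J1 runs 3 units, time = 3
  J2 runs 3 units, time = 6
  J3 runs 3 units, time = 9
  J4 runs 3 units, time = 12
  J5 runs 3 units, time = 15
  J1 runs 3 units, time = 18
  J2 runs 2 units, time = 20
  J3 runs 3 units, time = 23
  J4 runs 3 units, time = 26
  J5 runs 1 units, time = 27
  J1 runs 2 units, time = 29
  J3 runs 3 units, time = 32
  J4 runs 3 units, time = 35
  J3 runs 3 units, time = 38
  J4 runs 3 units, time = 41
  J3 runs 2 units, time = 43
  J4 runs 3 units, time = 46
Finish times: [29, 20, 43, 46, 27]
Average turnaround = 165/5 = 33.0

33.0


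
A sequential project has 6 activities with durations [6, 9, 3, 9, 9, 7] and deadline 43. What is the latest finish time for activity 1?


LF(activity 1) = deadline - sum of successor durations
Successors: activities 2 through 6 with durations [9, 3, 9, 9, 7]
Sum of successor durations = 37
LF = 43 - 37 = 6

6


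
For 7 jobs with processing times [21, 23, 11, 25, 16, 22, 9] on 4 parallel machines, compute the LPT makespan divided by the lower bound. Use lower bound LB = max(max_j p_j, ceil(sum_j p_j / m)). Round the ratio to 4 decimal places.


LPT order: [25, 23, 22, 21, 16, 11, 9]
Machine loads after assignment: [25, 32, 33, 37]
LPT makespan = 37
Lower bound = max(max_job, ceil(total/4)) = max(25, 32) = 32
Ratio = 37 / 32 = 1.1563

1.1563


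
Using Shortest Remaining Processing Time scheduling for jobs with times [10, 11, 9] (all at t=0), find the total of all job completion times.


Since all jobs arrive at t=0, SRPT equals SPT ordering.
SPT order: [9, 10, 11]
Completion times:
  Job 1: p=9, C=9
  Job 2: p=10, C=19
  Job 3: p=11, C=30
Total completion time = 9 + 19 + 30 = 58

58


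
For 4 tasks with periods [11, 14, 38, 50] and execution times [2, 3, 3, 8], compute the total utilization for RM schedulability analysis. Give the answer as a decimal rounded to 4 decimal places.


Compute individual utilizations (exact fractions):
  Task 1: C/T = 2/11 (approx. 0.1818)
  Task 2: C/T = 3/14 (approx. 0.2143)
  Task 3: C/T = 3/38 (approx. 0.0789)
  Task 4: C/T = 8/50 = 4/25 (approx. 0.16)
Total utilization U = 2/11 + 3/14 + 3/38 + 4/25 = 23227/36575
Rounded to 4 decimal places: U = 0.6351
RM (Liu & Layland) bound for 4 tasks = 0.756828; compare with U = 23227/36575 (approx. 0.635051)
U <= bound, so schedulable by RM sufficient condition.

0.6351


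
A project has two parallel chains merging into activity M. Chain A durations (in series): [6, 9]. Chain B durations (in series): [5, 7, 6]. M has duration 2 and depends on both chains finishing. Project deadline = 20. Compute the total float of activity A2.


Forward pass: ES(A2) = sum of predecessors on chain A = 6
EF = ES + duration = 6 + 9 = 15
Backward pass: LF(M) = deadline = 20; LS(M) = 20 - 2 = 18
LF(A2) = LS(M) - sum(successors on chain A) = 18 - 0 = 18
LS = LF - duration = 18 - 9 = 9
Total float = LS - ES = 9 - 6 = 3

3


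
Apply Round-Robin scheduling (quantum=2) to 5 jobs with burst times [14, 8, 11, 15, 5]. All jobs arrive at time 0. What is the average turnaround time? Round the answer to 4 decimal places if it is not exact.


Time quantum = 2
Execution trace:
  J1 runs 2 units, time = 2
  J2 runs 2 units, time = 4
  J3 runs 2 units, time = 6
  J4 runs 2 units, time = 8
  J5 runs 2 units, time = 10
  J1 runs 2 units, time = 12
  J2 runs 2 units, time = 14
  J3 runs 2 units, time = 16
  J4 runs 2 units, time = 18
  J5 runs 2 units, time = 20
  J1 runs 2 units, time = 22
  J2 runs 2 units, time = 24
  J3 runs 2 units, time = 26
  J4 runs 2 units, time = 28
  J5 runs 1 units, time = 29
  J1 runs 2 units, time = 31
  J2 runs 2 units, time = 33
  J3 runs 2 units, time = 35
  J4 runs 2 units, time = 37
  J1 runs 2 units, time = 39
  J3 runs 2 units, time = 41
  J4 runs 2 units, time = 43
  J1 runs 2 units, time = 45
  J3 runs 1 units, time = 46
  J4 runs 2 units, time = 48
  J1 runs 2 units, time = 50
  J4 runs 2 units, time = 52
  J4 runs 1 units, time = 53
Finish times: [50, 33, 46, 53, 29]
Average turnaround = 211/5 = 42.2

42.2


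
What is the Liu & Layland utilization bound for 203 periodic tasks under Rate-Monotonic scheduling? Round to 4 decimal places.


Compute 2^(1/203) = 1.0034203542
Subtract 1: 1.0034203542 - 1 = 0.0034203542
Multiply by n: 203 * 0.0034203542 = 0.6943319026
Round to 4 dp: 0.6943

0.6943


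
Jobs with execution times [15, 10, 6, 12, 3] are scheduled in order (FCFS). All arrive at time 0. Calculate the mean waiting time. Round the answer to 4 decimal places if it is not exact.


FCFS order (as given): [15, 10, 6, 12, 3]
Waiting times:
  Job 1: wait = 0
  Job 2: wait = 15
  Job 3: wait = 25
  Job 4: wait = 31
  Job 5: wait = 43
Sum of waiting times = 114
Average waiting time = 114/5 = 22.8

22.8


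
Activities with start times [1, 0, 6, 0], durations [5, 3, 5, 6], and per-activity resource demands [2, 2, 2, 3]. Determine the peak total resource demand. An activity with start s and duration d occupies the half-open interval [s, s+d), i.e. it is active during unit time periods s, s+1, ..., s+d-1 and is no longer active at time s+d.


Each activity i is active on [start_i, start_i + duration_i).
Compute total resource usage per time slot:
  t=0: active resources = [2, 3], total = 5
  t=1: active resources = [2, 2, 3], total = 7
  t=2: active resources = [2, 2, 3], total = 7
  t=3: active resources = [2, 3], total = 5
  t=4: active resources = [2, 3], total = 5
  t=5: active resources = [2, 3], total = 5
  t=6: active resources = [2], total = 2
  t=7: active resources = [2], total = 2
  t=8: active resources = [2], total = 2
  t=9: active resources = [2], total = 2
  t=10: active resources = [2], total = 2
Peak resource demand = 7

7


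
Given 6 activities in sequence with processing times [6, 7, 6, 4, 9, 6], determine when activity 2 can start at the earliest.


Activity 2 starts after activities 1 through 1 complete.
Predecessor durations: [6]
ES = 6 = 6

6


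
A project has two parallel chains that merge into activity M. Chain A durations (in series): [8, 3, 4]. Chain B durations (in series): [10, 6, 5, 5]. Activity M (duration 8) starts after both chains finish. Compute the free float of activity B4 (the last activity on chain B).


ES(B4) = sum of predecessors on chain B = 21
EF(B4) = ES + duration = 21 + 5 = 26
Successor of B4 is M. ES(M) = max(sum(A), sum(B)) = max(15, 26) = 26
Free float = ES(successor) - EF(current) = 26 - 26 = 0

0


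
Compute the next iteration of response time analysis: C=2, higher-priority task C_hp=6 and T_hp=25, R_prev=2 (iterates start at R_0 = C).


R_next = C + ceil(R_prev / T_hp) * C_hp
ceil(2 / 25) = ceil(0.08) = 1
Interference = 1 * 6 = 6
R_next = 2 + 6 = 8

8


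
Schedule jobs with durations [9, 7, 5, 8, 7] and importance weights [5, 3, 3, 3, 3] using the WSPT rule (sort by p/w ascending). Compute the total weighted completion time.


Compute p/w ratios and sort ascending (WSPT): [(5, 3), (9, 5), (7, 3), (7, 3), (8, 3)]
Compute weighted completion times:
  Job (p=5,w=3): C=5, w*C=3*5=15
  Job (p=9,w=5): C=14, w*C=5*14=70
  Job (p=7,w=3): C=21, w*C=3*21=63
  Job (p=7,w=3): C=28, w*C=3*28=84
  Job (p=8,w=3): C=36, w*C=3*36=108
Total weighted completion time = 340

340


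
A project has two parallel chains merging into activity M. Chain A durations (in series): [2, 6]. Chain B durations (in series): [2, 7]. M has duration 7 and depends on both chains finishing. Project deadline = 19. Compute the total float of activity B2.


Forward pass: ES(B2) = sum of predecessors on chain B = 2
EF = ES + duration = 2 + 7 = 9
Backward pass: LF(M) = deadline = 19; LS(M) = 19 - 7 = 12
LF(B2) = LS(M) - sum(successors on chain B) = 12 - 0 = 12
LS = LF - duration = 12 - 7 = 5
Total float = LS - ES = 5 - 2 = 3

3


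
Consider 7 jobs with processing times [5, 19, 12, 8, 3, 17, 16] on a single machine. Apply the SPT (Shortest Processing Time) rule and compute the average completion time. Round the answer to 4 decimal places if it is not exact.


Sort jobs by processing time (SPT order): [3, 5, 8, 12, 16, 17, 19]
Compute completion times sequentially:
  Job 1: processing = 3, completes at 3
  Job 2: processing = 5, completes at 8
  Job 3: processing = 8, completes at 16
  Job 4: processing = 12, completes at 28
  Job 5: processing = 16, completes at 44
  Job 6: processing = 17, completes at 61
  Job 7: processing = 19, completes at 80
Sum of completion times = 240
Average completion time = 240/7 = 34.2857

34.2857


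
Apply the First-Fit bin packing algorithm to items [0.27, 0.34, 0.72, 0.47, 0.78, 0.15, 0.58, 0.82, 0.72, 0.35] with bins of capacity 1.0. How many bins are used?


Place items sequentially using First-Fit:
  Item 0.27 -> new Bin 1
  Item 0.34 -> Bin 1 (now 0.61)
  Item 0.72 -> new Bin 2
  Item 0.47 -> new Bin 3
  Item 0.78 -> new Bin 4
  Item 0.15 -> Bin 1 (now 0.76)
  Item 0.58 -> new Bin 5
  Item 0.82 -> new Bin 6
  Item 0.72 -> new Bin 7
  Item 0.35 -> Bin 3 (now 0.82)
Total bins used = 7

7


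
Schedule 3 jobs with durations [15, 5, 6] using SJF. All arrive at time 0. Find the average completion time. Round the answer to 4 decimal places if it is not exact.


SJF order (ascending): [5, 6, 15]
Completion times:
  Job 1: burst=5, C=5
  Job 2: burst=6, C=11
  Job 3: burst=15, C=26
Average completion = 42/3 = 14.0

14.0


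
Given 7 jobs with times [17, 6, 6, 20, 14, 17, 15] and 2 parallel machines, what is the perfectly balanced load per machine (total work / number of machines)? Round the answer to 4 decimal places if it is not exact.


Total processing time = 17 + 6 + 6 + 20 + 14 + 17 + 15 = 95
Number of machines = 2
Ideal balanced load = 95 / 2 = 47.5

47.5


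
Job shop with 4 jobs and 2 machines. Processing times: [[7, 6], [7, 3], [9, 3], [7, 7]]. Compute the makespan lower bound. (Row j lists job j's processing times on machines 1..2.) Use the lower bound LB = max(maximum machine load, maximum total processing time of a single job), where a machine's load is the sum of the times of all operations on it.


Machine loads:
  Machine 1: 7 + 7 + 9 + 7 = 30
  Machine 2: 6 + 3 + 3 + 7 = 19
Max machine load = 30
Job totals:
  Job 1: 13
  Job 2: 10
  Job 3: 12
  Job 4: 14
Max job total = 14
Lower bound = max(30, 14) = 30

30


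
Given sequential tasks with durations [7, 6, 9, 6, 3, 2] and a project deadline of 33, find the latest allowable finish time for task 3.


LF(activity 3) = deadline - sum of successor durations
Successors: activities 4 through 6 with durations [6, 3, 2]
Sum of successor durations = 11
LF = 33 - 11 = 22

22


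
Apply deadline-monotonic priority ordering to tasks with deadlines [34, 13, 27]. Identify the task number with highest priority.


Sort tasks by relative deadline (ascending):
  Task 2: deadline = 13
  Task 3: deadline = 27
  Task 1: deadline = 34
Priority order (highest first): [2, 3, 1]
Highest priority task = 2

2


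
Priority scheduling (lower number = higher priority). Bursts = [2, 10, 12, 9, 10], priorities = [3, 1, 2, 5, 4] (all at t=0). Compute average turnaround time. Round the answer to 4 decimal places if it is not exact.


Sort by priority (ascending = highest first):
Order: [(1, 10), (2, 12), (3, 2), (4, 10), (5, 9)]
Completion times:
  Priority 1, burst=10, C=10
  Priority 2, burst=12, C=22
  Priority 3, burst=2, C=24
  Priority 4, burst=10, C=34
  Priority 5, burst=9, C=43
Average turnaround = 133/5 = 26.6

26.6


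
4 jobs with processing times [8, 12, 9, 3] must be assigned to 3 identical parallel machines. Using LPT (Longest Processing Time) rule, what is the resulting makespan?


Sort jobs in decreasing order (LPT): [12, 9, 8, 3]
Assign each job to the least loaded machine:
  Machine 1: jobs [12], load = 12
  Machine 2: jobs [9], load = 9
  Machine 3: jobs [8, 3], load = 11
Makespan = max load = 12

12


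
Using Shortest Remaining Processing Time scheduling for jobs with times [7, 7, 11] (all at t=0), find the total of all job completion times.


Since all jobs arrive at t=0, SRPT equals SPT ordering.
SPT order: [7, 7, 11]
Completion times:
  Job 1: p=7, C=7
  Job 2: p=7, C=14
  Job 3: p=11, C=25
Total completion time = 7 + 14 + 25 = 46

46


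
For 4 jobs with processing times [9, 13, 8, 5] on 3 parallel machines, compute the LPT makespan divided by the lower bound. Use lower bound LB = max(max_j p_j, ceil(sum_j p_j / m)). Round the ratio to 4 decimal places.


LPT order: [13, 9, 8, 5]
Machine loads after assignment: [13, 9, 13]
LPT makespan = 13
Lower bound = max(max_job, ceil(total/3)) = max(13, 12) = 13
Ratio = 13 / 13 = 1.0

1.0


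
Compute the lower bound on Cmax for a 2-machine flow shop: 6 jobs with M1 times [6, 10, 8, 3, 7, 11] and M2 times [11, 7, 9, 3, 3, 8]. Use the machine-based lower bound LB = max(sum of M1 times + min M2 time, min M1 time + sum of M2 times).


LB1 = sum(M1 times) + min(M2 times) = 45 + 3 = 48
LB2 = min(M1 times) + sum(M2 times) = 3 + 41 = 44
Lower bound = max(LB1, LB2) = max(48, 44) = 48

48


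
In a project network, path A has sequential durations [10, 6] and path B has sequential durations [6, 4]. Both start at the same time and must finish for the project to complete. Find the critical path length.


Path A total = 10 + 6 = 16
Path B total = 6 + 4 = 10
Critical path = longest path = max(16, 10) = 16

16


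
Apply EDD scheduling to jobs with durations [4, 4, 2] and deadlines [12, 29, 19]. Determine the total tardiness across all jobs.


Sort by due date (EDD order): [(4, 12), (2, 19), (4, 29)]
Compute completion times and tardiness:
  Job 1: p=4, d=12, C=4, tardiness=max(0,4-12)=0
  Job 2: p=2, d=19, C=6, tardiness=max(0,6-19)=0
  Job 3: p=4, d=29, C=10, tardiness=max(0,10-29)=0
Total tardiness = 0

0


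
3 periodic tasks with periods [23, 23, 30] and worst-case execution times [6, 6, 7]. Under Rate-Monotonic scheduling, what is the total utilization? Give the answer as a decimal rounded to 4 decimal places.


Compute individual utilizations (exact fractions):
  Task 1: C/T = 6/23 (approx. 0.2609)
  Task 2: C/T = 6/23 (approx. 0.2609)
  Task 3: C/T = 7/30 (approx. 0.2333)
Total utilization U = 6/23 + 6/23 + 7/30 = 521/690
Rounded to 4 decimal places: U = 0.7551
RM (Liu & Layland) bound for 3 tasks = 0.779763; compare with U = 521/690 (approx. 0.755072)
U <= bound, so schedulable by RM sufficient condition.

0.7551


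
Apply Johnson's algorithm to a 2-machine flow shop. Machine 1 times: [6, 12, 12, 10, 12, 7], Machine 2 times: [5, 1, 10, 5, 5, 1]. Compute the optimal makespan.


Apply Johnson's rule:
  Group 1 (a <= b): []
  Group 2 (a > b): [(3, 12, 10), (1, 6, 5), (4, 10, 5), (5, 12, 5), (2, 12, 1), (6, 7, 1)]
Optimal job order: [3, 1, 4, 5, 2, 6]
Schedule:
  Job 3: M1 done at 12, M2 done at 22
  Job 1: M1 done at 18, M2 done at 27
  Job 4: M1 done at 28, M2 done at 33
  Job 5: M1 done at 40, M2 done at 45
  Job 2: M1 done at 52, M2 done at 53
  Job 6: M1 done at 59, M2 done at 60
Makespan = 60

60


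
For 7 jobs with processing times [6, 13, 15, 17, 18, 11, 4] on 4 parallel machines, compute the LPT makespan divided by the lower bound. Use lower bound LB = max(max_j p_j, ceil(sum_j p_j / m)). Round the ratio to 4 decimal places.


LPT order: [18, 17, 15, 13, 11, 6, 4]
Machine loads after assignment: [18, 21, 21, 24]
LPT makespan = 24
Lower bound = max(max_job, ceil(total/4)) = max(18, 21) = 21
Ratio = 24 / 21 = 1.1429

1.1429


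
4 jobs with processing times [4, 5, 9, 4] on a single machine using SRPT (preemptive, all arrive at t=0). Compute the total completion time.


Since all jobs arrive at t=0, SRPT equals SPT ordering.
SPT order: [4, 4, 5, 9]
Completion times:
  Job 1: p=4, C=4
  Job 2: p=4, C=8
  Job 3: p=5, C=13
  Job 4: p=9, C=22
Total completion time = 4 + 8 + 13 + 22 = 47

47


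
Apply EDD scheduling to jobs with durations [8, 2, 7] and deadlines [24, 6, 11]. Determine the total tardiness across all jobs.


Sort by due date (EDD order): [(2, 6), (7, 11), (8, 24)]
Compute completion times and tardiness:
  Job 1: p=2, d=6, C=2, tardiness=max(0,2-6)=0
  Job 2: p=7, d=11, C=9, tardiness=max(0,9-11)=0
  Job 3: p=8, d=24, C=17, tardiness=max(0,17-24)=0
Total tardiness = 0

0


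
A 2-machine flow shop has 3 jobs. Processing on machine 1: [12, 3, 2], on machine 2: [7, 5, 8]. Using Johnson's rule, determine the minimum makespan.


Apply Johnson's rule:
  Group 1 (a <= b): [(3, 2, 8), (2, 3, 5)]
  Group 2 (a > b): [(1, 12, 7)]
Optimal job order: [3, 2, 1]
Schedule:
  Job 3: M1 done at 2, M2 done at 10
  Job 2: M1 done at 5, M2 done at 15
  Job 1: M1 done at 17, M2 done at 24
Makespan = 24

24


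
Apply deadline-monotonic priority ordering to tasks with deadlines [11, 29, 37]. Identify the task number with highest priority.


Sort tasks by relative deadline (ascending):
  Task 1: deadline = 11
  Task 2: deadline = 29
  Task 3: deadline = 37
Priority order (highest first): [1, 2, 3]
Highest priority task = 1

1


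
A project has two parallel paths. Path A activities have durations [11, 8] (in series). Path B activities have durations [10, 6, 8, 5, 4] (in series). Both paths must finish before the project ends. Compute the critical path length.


Path A total = 11 + 8 = 19
Path B total = 10 + 6 + 8 + 5 + 4 = 33
Critical path = longest path = max(19, 33) = 33

33


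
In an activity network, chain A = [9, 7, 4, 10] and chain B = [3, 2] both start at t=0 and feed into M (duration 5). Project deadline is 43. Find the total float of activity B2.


Forward pass: ES(B2) = sum of predecessors on chain B = 3
EF = ES + duration = 3 + 2 = 5
Backward pass: LF(M) = deadline = 43; LS(M) = 43 - 5 = 38
LF(B2) = LS(M) - sum(successors on chain B) = 38 - 0 = 38
LS = LF - duration = 38 - 2 = 36
Total float = LS - ES = 36 - 3 = 33

33


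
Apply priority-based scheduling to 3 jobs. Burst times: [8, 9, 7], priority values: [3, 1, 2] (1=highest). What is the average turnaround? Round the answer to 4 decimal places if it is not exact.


Sort by priority (ascending = highest first):
Order: [(1, 9), (2, 7), (3, 8)]
Completion times:
  Priority 1, burst=9, C=9
  Priority 2, burst=7, C=16
  Priority 3, burst=8, C=24
Average turnaround = 49/3 = 16.3333

16.3333


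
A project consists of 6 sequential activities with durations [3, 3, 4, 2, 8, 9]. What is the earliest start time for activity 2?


Activity 2 starts after activities 1 through 1 complete.
Predecessor durations: [3]
ES = 3 = 3

3


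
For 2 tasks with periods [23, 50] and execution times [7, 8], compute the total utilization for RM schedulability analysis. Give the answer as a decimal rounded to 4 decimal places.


Compute individual utilizations (exact fractions):
  Task 1: C/T = 7/23 (approx. 0.3043)
  Task 2: C/T = 8/50 = 4/25 (approx. 0.16)
Total utilization U = 7/23 + 4/25 = 267/575
Rounded to 4 decimal places: U = 0.4643
RM (Liu & Layland) bound for 2 tasks = 0.828427; compare with U = 267/575 (approx. 0.464348)
U <= bound, so schedulable by RM sufficient condition.

0.4643


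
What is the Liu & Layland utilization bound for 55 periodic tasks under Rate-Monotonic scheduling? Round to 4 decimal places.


Compute 2^(1/55) = 1.0126824244
Subtract 1: 1.0126824244 - 1 = 0.0126824244
Multiply by n: 55 * 0.0126824244 = 0.6975333420
Round to 4 dp: 0.6975

0.6975


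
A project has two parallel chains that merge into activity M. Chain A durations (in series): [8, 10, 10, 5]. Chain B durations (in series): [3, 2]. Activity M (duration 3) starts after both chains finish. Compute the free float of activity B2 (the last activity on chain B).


ES(B2) = sum of predecessors on chain B = 3
EF(B2) = ES + duration = 3 + 2 = 5
Successor of B2 is M. ES(M) = max(sum(A), sum(B)) = max(33, 5) = 33
Free float = ES(successor) - EF(current) = 33 - 5 = 28

28


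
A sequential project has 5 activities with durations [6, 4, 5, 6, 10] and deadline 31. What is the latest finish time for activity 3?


LF(activity 3) = deadline - sum of successor durations
Successors: activities 4 through 5 with durations [6, 10]
Sum of successor durations = 16
LF = 31 - 16 = 15

15


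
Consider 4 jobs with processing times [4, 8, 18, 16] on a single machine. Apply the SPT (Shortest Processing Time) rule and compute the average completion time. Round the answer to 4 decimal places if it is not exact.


Sort jobs by processing time (SPT order): [4, 8, 16, 18]
Compute completion times sequentially:
  Job 1: processing = 4, completes at 4
  Job 2: processing = 8, completes at 12
  Job 3: processing = 16, completes at 28
  Job 4: processing = 18, completes at 46
Sum of completion times = 90
Average completion time = 90/4 = 22.5

22.5


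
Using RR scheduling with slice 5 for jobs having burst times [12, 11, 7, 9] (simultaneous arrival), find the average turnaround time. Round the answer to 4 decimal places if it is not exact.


Time quantum = 5
Execution trace:
  J1 runs 5 units, time = 5
  J2 runs 5 units, time = 10
  J3 runs 5 units, time = 15
  J4 runs 5 units, time = 20
  J1 runs 5 units, time = 25
  J2 runs 5 units, time = 30
  J3 runs 2 units, time = 32
  J4 runs 4 units, time = 36
  J1 runs 2 units, time = 38
  J2 runs 1 units, time = 39
Finish times: [38, 39, 32, 36]
Average turnaround = 145/4 = 36.25

36.25


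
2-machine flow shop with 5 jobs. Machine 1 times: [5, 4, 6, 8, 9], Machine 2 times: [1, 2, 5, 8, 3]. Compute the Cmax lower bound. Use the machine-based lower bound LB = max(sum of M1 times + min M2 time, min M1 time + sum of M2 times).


LB1 = sum(M1 times) + min(M2 times) = 32 + 1 = 33
LB2 = min(M1 times) + sum(M2 times) = 4 + 19 = 23
Lower bound = max(LB1, LB2) = max(33, 23) = 33

33


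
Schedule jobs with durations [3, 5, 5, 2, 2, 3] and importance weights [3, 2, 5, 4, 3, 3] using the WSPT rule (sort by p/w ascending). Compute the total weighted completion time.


Compute p/w ratios and sort ascending (WSPT): [(2, 4), (2, 3), (3, 3), (5, 5), (3, 3), (5, 2)]
Compute weighted completion times:
  Job (p=2,w=4): C=2, w*C=4*2=8
  Job (p=2,w=3): C=4, w*C=3*4=12
  Job (p=3,w=3): C=7, w*C=3*7=21
  Job (p=5,w=5): C=12, w*C=5*12=60
  Job (p=3,w=3): C=15, w*C=3*15=45
  Job (p=5,w=2): C=20, w*C=2*20=40
Total weighted completion time = 186

186


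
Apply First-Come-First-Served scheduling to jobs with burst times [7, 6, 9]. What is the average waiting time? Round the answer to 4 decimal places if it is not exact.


FCFS order (as given): [7, 6, 9]
Waiting times:
  Job 1: wait = 0
  Job 2: wait = 7
  Job 3: wait = 13
Sum of waiting times = 20
Average waiting time = 20/3 = 6.6667

6.6667


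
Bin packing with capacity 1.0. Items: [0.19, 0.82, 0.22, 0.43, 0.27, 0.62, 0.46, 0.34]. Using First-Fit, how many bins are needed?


Place items sequentially using First-Fit:
  Item 0.19 -> new Bin 1
  Item 0.82 -> new Bin 2
  Item 0.22 -> Bin 1 (now 0.41)
  Item 0.43 -> Bin 1 (now 0.84)
  Item 0.27 -> new Bin 3
  Item 0.62 -> Bin 3 (now 0.89)
  Item 0.46 -> new Bin 4
  Item 0.34 -> Bin 4 (now 0.8)
Total bins used = 4

4


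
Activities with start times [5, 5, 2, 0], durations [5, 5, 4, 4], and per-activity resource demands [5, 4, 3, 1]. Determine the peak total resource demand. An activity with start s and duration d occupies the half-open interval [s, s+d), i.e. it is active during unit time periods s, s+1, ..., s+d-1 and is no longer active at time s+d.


Each activity i is active on [start_i, start_i + duration_i).
Compute total resource usage per time slot:
  t=0: active resources = [1], total = 1
  t=1: active resources = [1], total = 1
  t=2: active resources = [3, 1], total = 4
  t=3: active resources = [3, 1], total = 4
  t=4: active resources = [3], total = 3
  t=5: active resources = [5, 4, 3], total = 12
  t=6: active resources = [5, 4], total = 9
  t=7: active resources = [5, 4], total = 9
  t=8: active resources = [5, 4], total = 9
  t=9: active resources = [5, 4], total = 9
Peak resource demand = 12

12


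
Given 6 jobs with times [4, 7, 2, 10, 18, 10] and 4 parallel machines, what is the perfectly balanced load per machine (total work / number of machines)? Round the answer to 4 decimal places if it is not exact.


Total processing time = 4 + 7 + 2 + 10 + 18 + 10 = 51
Number of machines = 4
Ideal balanced load = 51 / 4 = 12.75

12.75


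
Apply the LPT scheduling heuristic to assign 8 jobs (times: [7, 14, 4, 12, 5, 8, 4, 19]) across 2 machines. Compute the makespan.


Sort jobs in decreasing order (LPT): [19, 14, 12, 8, 7, 5, 4, 4]
Assign each job to the least loaded machine:
  Machine 1: jobs [19, 8, 5, 4], load = 36
  Machine 2: jobs [14, 12, 7, 4], load = 37
Makespan = max load = 37

37


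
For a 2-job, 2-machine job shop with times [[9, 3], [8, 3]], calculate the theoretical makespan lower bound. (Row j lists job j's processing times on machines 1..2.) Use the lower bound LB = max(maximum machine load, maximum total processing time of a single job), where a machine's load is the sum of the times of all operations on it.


Machine loads:
  Machine 1: 9 + 8 = 17
  Machine 2: 3 + 3 = 6
Max machine load = 17
Job totals:
  Job 1: 12
  Job 2: 11
Max job total = 12
Lower bound = max(17, 12) = 17

17


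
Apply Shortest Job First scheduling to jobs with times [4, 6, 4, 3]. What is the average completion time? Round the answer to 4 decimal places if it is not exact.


SJF order (ascending): [3, 4, 4, 6]
Completion times:
  Job 1: burst=3, C=3
  Job 2: burst=4, C=7
  Job 3: burst=4, C=11
  Job 4: burst=6, C=17
Average completion = 38/4 = 9.5

9.5


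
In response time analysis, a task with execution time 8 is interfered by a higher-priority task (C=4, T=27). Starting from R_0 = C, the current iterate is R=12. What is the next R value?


R_next = C + ceil(R_prev / T_hp) * C_hp
ceil(12 / 27) = ceil(0.4444) = 1
Interference = 1 * 4 = 4
R_next = 8 + 4 = 12
R_next = R_prev, so the iteration has converged (response time = 12).

12


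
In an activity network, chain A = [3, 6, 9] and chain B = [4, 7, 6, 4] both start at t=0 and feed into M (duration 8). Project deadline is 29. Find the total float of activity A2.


Forward pass: ES(A2) = sum of predecessors on chain A = 3
EF = ES + duration = 3 + 6 = 9
Backward pass: LF(M) = deadline = 29; LS(M) = 29 - 8 = 21
LF(A2) = LS(M) - sum(successors on chain A) = 21 - 9 = 12
LS = LF - duration = 12 - 6 = 6
Total float = LS - ES = 6 - 3 = 3

3


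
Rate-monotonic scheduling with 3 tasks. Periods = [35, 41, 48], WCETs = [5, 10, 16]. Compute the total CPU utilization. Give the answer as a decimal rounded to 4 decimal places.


Compute individual utilizations (exact fractions):
  Task 1: C/T = 5/35 = 1/7 (approx. 0.1429)
  Task 2: C/T = 10/41 (approx. 0.2439)
  Task 3: C/T = 16/48 = 1/3 (approx. 0.3333)
Total utilization U = 1/7 + 10/41 + 1/3 = 620/861
Rounded to 4 decimal places: U = 0.7201
RM (Liu & Layland) bound for 3 tasks = 0.779763; compare with U = 620/861 (approx. 0.720093)
U <= bound, so schedulable by RM sufficient condition.

0.7201


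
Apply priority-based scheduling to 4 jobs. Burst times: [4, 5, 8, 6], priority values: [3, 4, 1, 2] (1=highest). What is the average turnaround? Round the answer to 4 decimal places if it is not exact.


Sort by priority (ascending = highest first):
Order: [(1, 8), (2, 6), (3, 4), (4, 5)]
Completion times:
  Priority 1, burst=8, C=8
  Priority 2, burst=6, C=14
  Priority 3, burst=4, C=18
  Priority 4, burst=5, C=23
Average turnaround = 63/4 = 15.75

15.75


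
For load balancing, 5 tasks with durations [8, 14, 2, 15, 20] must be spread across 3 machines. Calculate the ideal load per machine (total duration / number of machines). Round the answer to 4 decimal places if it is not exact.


Total processing time = 8 + 14 + 2 + 15 + 20 = 59
Number of machines = 3
Ideal balanced load = 59 / 3 = 19.6667

19.6667


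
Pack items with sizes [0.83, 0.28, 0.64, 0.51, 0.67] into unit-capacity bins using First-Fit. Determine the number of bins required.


Place items sequentially using First-Fit:
  Item 0.83 -> new Bin 1
  Item 0.28 -> new Bin 2
  Item 0.64 -> Bin 2 (now 0.92)
  Item 0.51 -> new Bin 3
  Item 0.67 -> new Bin 4
Total bins used = 4

4


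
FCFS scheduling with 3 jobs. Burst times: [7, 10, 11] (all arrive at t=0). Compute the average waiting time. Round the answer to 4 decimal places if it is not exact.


FCFS order (as given): [7, 10, 11]
Waiting times:
  Job 1: wait = 0
  Job 2: wait = 7
  Job 3: wait = 17
Sum of waiting times = 24
Average waiting time = 24/3 = 8.0

8.0


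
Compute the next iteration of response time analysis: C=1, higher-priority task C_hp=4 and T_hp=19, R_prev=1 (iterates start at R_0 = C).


R_next = C + ceil(R_prev / T_hp) * C_hp
ceil(1 / 19) = ceil(0.0526) = 1
Interference = 1 * 4 = 4
R_next = 1 + 4 = 5

5


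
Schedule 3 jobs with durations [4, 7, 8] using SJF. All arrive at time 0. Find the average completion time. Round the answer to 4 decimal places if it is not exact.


SJF order (ascending): [4, 7, 8]
Completion times:
  Job 1: burst=4, C=4
  Job 2: burst=7, C=11
  Job 3: burst=8, C=19
Average completion = 34/3 = 11.3333

11.3333


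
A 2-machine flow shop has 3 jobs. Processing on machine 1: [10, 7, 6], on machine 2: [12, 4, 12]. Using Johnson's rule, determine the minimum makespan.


Apply Johnson's rule:
  Group 1 (a <= b): [(3, 6, 12), (1, 10, 12)]
  Group 2 (a > b): [(2, 7, 4)]
Optimal job order: [3, 1, 2]
Schedule:
  Job 3: M1 done at 6, M2 done at 18
  Job 1: M1 done at 16, M2 done at 30
  Job 2: M1 done at 23, M2 done at 34
Makespan = 34

34


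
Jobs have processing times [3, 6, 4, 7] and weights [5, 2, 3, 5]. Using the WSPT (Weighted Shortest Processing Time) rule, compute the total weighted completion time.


Compute p/w ratios and sort ascending (WSPT): [(3, 5), (4, 3), (7, 5), (6, 2)]
Compute weighted completion times:
  Job (p=3,w=5): C=3, w*C=5*3=15
  Job (p=4,w=3): C=7, w*C=3*7=21
  Job (p=7,w=5): C=14, w*C=5*14=70
  Job (p=6,w=2): C=20, w*C=2*20=40
Total weighted completion time = 146

146


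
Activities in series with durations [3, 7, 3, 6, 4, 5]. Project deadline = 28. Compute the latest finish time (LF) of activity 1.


LF(activity 1) = deadline - sum of successor durations
Successors: activities 2 through 6 with durations [7, 3, 6, 4, 5]
Sum of successor durations = 25
LF = 28 - 25 = 3

3


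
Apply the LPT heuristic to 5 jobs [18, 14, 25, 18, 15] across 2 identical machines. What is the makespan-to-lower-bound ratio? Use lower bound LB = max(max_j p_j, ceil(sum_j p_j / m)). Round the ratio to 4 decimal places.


LPT order: [25, 18, 18, 15, 14]
Machine loads after assignment: [40, 50]
LPT makespan = 50
Lower bound = max(max_job, ceil(total/2)) = max(25, 45) = 45
Ratio = 50 / 45 = 1.1111

1.1111


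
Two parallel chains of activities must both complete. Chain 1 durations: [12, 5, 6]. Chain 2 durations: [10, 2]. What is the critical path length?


Path A total = 12 + 5 + 6 = 23
Path B total = 10 + 2 = 12
Critical path = longest path = max(23, 12) = 23

23


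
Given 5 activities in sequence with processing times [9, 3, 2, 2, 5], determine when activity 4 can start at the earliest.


Activity 4 starts after activities 1 through 3 complete.
Predecessor durations: [9, 3, 2]
ES = 9 + 3 + 2 = 14

14


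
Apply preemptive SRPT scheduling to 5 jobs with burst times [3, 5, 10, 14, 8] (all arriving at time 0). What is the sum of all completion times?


Since all jobs arrive at t=0, SRPT equals SPT ordering.
SPT order: [3, 5, 8, 10, 14]
Completion times:
  Job 1: p=3, C=3
  Job 2: p=5, C=8
  Job 3: p=8, C=16
  Job 4: p=10, C=26
  Job 5: p=14, C=40
Total completion time = 3 + 8 + 16 + 26 + 40 = 93

93


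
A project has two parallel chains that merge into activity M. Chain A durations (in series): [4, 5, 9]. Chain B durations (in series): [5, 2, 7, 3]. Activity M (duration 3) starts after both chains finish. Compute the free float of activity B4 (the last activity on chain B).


ES(B4) = sum of predecessors on chain B = 14
EF(B4) = ES + duration = 14 + 3 = 17
Successor of B4 is M. ES(M) = max(sum(A), sum(B)) = max(18, 17) = 18
Free float = ES(successor) - EF(current) = 18 - 17 = 1

1


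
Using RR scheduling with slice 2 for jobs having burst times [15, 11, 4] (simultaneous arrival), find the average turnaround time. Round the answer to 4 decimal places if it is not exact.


Time quantum = 2
Execution trace:
  J1 runs 2 units, time = 2
  J2 runs 2 units, time = 4
  J3 runs 2 units, time = 6
  J1 runs 2 units, time = 8
  J2 runs 2 units, time = 10
  J3 runs 2 units, time = 12
  J1 runs 2 units, time = 14
  J2 runs 2 units, time = 16
  J1 runs 2 units, time = 18
  J2 runs 2 units, time = 20
  J1 runs 2 units, time = 22
  J2 runs 2 units, time = 24
  J1 runs 2 units, time = 26
  J2 runs 1 units, time = 27
  J1 runs 2 units, time = 29
  J1 runs 1 units, time = 30
Finish times: [30, 27, 12]
Average turnaround = 69/3 = 23.0

23.0


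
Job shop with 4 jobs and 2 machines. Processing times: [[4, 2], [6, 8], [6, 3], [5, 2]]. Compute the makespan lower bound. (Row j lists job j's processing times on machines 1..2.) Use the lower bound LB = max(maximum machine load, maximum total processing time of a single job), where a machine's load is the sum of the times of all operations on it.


Machine loads:
  Machine 1: 4 + 6 + 6 + 5 = 21
  Machine 2: 2 + 8 + 3 + 2 = 15
Max machine load = 21
Job totals:
  Job 1: 6
  Job 2: 14
  Job 3: 9
  Job 4: 7
Max job total = 14
Lower bound = max(21, 14) = 21

21


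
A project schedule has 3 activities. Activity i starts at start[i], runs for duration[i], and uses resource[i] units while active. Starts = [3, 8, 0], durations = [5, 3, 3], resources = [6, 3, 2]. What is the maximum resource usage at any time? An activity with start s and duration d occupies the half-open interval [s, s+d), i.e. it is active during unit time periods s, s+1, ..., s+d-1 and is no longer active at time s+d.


Each activity i is active on [start_i, start_i + duration_i).
Compute total resource usage per time slot:
  t=0: active resources = [2], total = 2
  t=1: active resources = [2], total = 2
  t=2: active resources = [2], total = 2
  t=3: active resources = [6], total = 6
  t=4: active resources = [6], total = 6
  t=5: active resources = [6], total = 6
  t=6: active resources = [6], total = 6
  t=7: active resources = [6], total = 6
  t=8: active resources = [3], total = 3
  t=9: active resources = [3], total = 3
  t=10: active resources = [3], total = 3
Peak resource demand = 6

6


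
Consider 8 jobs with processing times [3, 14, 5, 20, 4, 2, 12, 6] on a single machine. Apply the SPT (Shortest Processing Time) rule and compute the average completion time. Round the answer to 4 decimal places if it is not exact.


Sort jobs by processing time (SPT order): [2, 3, 4, 5, 6, 12, 14, 20]
Compute completion times sequentially:
  Job 1: processing = 2, completes at 2
  Job 2: processing = 3, completes at 5
  Job 3: processing = 4, completes at 9
  Job 4: processing = 5, completes at 14
  Job 5: processing = 6, completes at 20
  Job 6: processing = 12, completes at 32
  Job 7: processing = 14, completes at 46
  Job 8: processing = 20, completes at 66
Sum of completion times = 194
Average completion time = 194/8 = 24.25

24.25


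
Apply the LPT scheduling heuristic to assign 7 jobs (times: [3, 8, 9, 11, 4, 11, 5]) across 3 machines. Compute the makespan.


Sort jobs in decreasing order (LPT): [11, 11, 9, 8, 5, 4, 3]
Assign each job to the least loaded machine:
  Machine 1: jobs [11, 5], load = 16
  Machine 2: jobs [11, 4, 3], load = 18
  Machine 3: jobs [9, 8], load = 17
Makespan = max load = 18

18


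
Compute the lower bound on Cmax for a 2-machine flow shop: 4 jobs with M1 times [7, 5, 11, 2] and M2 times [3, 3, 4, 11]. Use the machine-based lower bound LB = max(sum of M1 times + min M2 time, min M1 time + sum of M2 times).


LB1 = sum(M1 times) + min(M2 times) = 25 + 3 = 28
LB2 = min(M1 times) + sum(M2 times) = 2 + 21 = 23
Lower bound = max(LB1, LB2) = max(28, 23) = 28

28


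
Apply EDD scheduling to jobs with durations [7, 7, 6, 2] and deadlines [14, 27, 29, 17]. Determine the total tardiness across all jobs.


Sort by due date (EDD order): [(7, 14), (2, 17), (7, 27), (6, 29)]
Compute completion times and tardiness:
  Job 1: p=7, d=14, C=7, tardiness=max(0,7-14)=0
  Job 2: p=2, d=17, C=9, tardiness=max(0,9-17)=0
  Job 3: p=7, d=27, C=16, tardiness=max(0,16-27)=0
  Job 4: p=6, d=29, C=22, tardiness=max(0,22-29)=0
Total tardiness = 0

0


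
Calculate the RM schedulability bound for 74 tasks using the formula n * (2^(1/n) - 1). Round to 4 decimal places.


Compute 2^(1/74) = 1.0094108601
Subtract 1: 1.0094108601 - 1 = 0.0094108601
Multiply by n: 74 * 0.0094108601 = 0.6964036474
Round to 4 dp: 0.6964

0.6964
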